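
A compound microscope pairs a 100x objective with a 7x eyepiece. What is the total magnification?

The overall magnification of a compound microscope is the product of the objective and eyepiece magnifications:
M = M_obj x M_eye = 100 x 7 = 700.

700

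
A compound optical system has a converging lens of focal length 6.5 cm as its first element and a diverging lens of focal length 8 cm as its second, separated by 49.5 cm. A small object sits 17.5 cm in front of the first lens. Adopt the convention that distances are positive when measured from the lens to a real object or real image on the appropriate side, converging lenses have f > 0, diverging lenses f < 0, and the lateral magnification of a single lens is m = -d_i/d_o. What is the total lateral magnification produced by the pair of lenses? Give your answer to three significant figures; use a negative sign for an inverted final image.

-0.100

Applying the thin-lens equation to the first lens, 1/6.5 = 1/17.5 + 1/d_i1, which gives d_i1 = 10.341 cm.
Its lateral magnification is m_1 = -d_i1/d_o1 = -(10.341)/17.5 = -0.5909.
The intermediate image is 10.341 cm to the right of lens 1, so d_o2 = L - d_i1 = 49.5 - 10.341 = 39.159 cm.
Applying the thin-lens equation again with f_2 = -8 cm and d_o2 = 39.159 cm gives d_i2 = -6.643 cm.
m_2 = -(-6.643)/(39.159) = 0.1696.
Overall magnification: m = m_1 m_2 = -0.1002.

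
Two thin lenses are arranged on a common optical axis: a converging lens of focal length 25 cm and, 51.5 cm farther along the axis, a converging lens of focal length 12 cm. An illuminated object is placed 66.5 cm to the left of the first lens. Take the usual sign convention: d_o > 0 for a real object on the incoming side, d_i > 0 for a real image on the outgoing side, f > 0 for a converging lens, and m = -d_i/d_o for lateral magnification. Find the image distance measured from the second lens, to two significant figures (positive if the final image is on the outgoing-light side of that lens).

Applying the thin-lens equation to the first lens, 1/25 = 1/66.5 + 1/d_i1, which gives d_i1 = 40.060 cm.
That image sits 11.440 cm in front of the second lens, so d_o2 = 11.440 cm.
Applying the thin-lens equation again with f_2 = 12 cm and d_o2 = 11.440 cm gives d_i2 = -245.032 cm.

-250 cm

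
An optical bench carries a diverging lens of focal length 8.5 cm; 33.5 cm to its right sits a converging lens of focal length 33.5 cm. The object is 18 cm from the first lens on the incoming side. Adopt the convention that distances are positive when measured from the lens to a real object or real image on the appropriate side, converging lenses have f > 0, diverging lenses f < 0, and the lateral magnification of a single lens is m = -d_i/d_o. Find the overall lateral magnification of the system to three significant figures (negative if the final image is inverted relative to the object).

Lens 1: 1/d_i1 = 1/f_1 - 1/d_o1 = 1/(-8.5) - 1/18 = -0.17320 cm^-1, so d_i1 = -5.774 cm.
m_1 = -(-5.774)/18 = 0.3208.
With d_i1 < 0 the first image is virtual and lies on the object side; the object distance for lens 2 is d_o2 = 33.5 - (-5.774) = 39.274 cm.
Lens 2: 1/d_i2 = 1/f_2 - 1/d_o2 = 1/33.5 - 1/(39.274) = 0.00439 cm^-1, so d_i2 = 227.877 cm.
m_2 = -(227.877)/(39.274) = -5.8023.
The system's lateral magnification is m_1 m_2 = (0.3208)(-5.8023) = -1.8611.

-1.86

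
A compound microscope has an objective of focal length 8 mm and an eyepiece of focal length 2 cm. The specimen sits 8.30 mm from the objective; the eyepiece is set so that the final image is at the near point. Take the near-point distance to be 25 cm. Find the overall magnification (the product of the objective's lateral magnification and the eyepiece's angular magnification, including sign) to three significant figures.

Convert to cm: f_obj = 8 mm = 0.8 cm; d_o = 8.30 mm = 0.83 cm.
Objective: 1/d_i = 1/f_obj - 1/d_o = 1/0.8 - 1/0.83 = 0.04518 cm^-1, so d_i = 22.133 cm.
m_obj = -d_i/d_o = -22.133/0.83 = -26.667.
Eyepiece angular magnification (image at near point): M_eye = 1 + D/f_e = 1 + 25/2 = 13.500.
Overall M = m_obj x M_eye = (-26.667)(13.500) = -360.00.

-360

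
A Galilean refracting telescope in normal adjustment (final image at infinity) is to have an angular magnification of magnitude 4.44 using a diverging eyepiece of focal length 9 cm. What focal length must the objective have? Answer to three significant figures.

40.0 cm

|M| = f_obj/|f_eye|, so f_obj = |M| x |f_eye| = 4.44 x 9 = 39.960 cm.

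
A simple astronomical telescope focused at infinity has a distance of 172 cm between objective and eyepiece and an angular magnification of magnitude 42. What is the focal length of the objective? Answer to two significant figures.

170 cm

In normal adjustment the tube length equals f_obj + f_eye and |M| = f_obj/f_eye.
So f_obj = 42 f_eye and 42 f_eye + f_eye = 172 cm, giving f_eye = 172/43 = 4.000 cm and f_obj = 168.000 cm.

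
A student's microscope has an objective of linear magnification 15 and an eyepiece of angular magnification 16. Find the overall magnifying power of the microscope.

The overall magnification of a compound microscope is the product of the objective and eyepiece magnifications:
M = M_obj x M_eye = 15 x 16 = 240.

240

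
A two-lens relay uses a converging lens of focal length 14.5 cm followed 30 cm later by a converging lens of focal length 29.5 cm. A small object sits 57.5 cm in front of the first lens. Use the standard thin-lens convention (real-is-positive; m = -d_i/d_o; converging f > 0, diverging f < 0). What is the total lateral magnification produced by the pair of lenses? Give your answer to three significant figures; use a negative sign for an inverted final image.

-0.527

Applying the thin-lens equation to the first lens, 1/14.5 = 1/57.5 + 1/d_i1, which gives d_i1 = 19.390 cm.
Its lateral magnification is m_1 = -d_i1/d_o1 = -(19.390)/57.5 = -0.3372.
The intermediate image is 19.390 cm to the right of lens 1, so d_o2 = L - d_i1 = 30 - 19.390 = 10.610 cm.
Applying the thin-lens equation again with f_2 = 29.5 cm and d_o2 = 10.610 cm gives d_i2 = -16.570 cm.
m_2 = -(-16.570)/(10.610) = 1.5617.
Total m = m_1 x m_2 = (-0.3372)(1.5617) = -0.5266.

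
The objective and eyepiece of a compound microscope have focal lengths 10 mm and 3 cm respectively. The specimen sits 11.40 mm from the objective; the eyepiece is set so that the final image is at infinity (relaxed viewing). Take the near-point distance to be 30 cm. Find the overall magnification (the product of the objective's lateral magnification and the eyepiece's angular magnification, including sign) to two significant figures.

-71

Convert to cm: f_obj = 10 mm = 1 cm; d_o = 11.40 mm = 1.14 cm.
Objective: 1/d_i = 1/f_obj - 1/d_o = 1/1 - 1/1.14 = 0.12281 cm^-1, so d_i = 8.143 cm.
m_obj = -d_i/d_o = -8.143/1.14 = -7.143.
Eyepiece angular magnification (image at infinity): M_eye = D/f_e = 30/3 = 10.000.
Overall M = m_obj x M_eye = (-7.143)(10.000) = -71.43.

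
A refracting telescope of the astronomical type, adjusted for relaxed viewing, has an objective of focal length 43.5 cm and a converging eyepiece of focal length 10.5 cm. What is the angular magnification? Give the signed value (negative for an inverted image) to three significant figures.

M = -f_obj/f_eye = -43.5/(10.5) = -4.143.

-4.14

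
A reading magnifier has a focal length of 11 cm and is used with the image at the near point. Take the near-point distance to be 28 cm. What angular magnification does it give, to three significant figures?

M = 1 + D/f = 1 + 28/11 = 3.545.

3.55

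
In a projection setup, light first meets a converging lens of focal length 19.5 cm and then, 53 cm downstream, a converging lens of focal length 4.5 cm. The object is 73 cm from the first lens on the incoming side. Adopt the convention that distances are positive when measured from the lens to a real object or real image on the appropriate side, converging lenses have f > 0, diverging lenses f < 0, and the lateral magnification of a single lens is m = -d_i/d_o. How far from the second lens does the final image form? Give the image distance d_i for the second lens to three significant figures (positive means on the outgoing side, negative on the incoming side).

Lens 1: 1/d_i1 = 1/f_1 - 1/d_o1 = 1/19.5 - 1/73 = 0.03758 cm^-1, so d_i1 = 26.607 cm.
That image sits 26.393 cm in front of the second lens, so d_o2 = 26.393 cm.
Lens 2: 1/d_i2 = 1/f_2 - 1/d_o2 = 1/4.5 - 1/(26.393) = 0.18433 cm^-1, so d_i2 = 5.425 cm.

5.42 cm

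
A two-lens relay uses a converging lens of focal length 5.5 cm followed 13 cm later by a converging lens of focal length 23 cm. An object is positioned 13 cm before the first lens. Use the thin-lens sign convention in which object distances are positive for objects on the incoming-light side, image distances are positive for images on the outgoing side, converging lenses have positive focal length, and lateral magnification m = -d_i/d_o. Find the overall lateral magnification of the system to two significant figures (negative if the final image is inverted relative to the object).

First lens: d_i1 = 1/(1/5.5 - 1/13) = 9.533 cm.
m_1 = -(9.533)/13 = -0.7333.
The intermediate image is 9.533 cm to the right of lens 1, so d_o2 = L - d_i1 = 13 - 9.533 = 3.467 cm.
Second lens: d_i2 = 1/(1/23 - 1/(3.467)) = -4.082 cm.
m_2 = -(-4.082)/(3.467) = 1.1775.
Total m = m_1 x m_2 = (-0.7333)(1.1775) = -0.8635.

-0.86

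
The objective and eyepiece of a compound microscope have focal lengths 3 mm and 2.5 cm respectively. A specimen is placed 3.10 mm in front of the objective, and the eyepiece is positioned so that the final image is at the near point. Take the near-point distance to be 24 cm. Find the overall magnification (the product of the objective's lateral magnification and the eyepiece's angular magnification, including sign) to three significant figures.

-318

Convert to cm: f_obj = 3 mm = 0.3 cm; d_o = 3.10 mm = 0.31 cm.
Objective: 1/d_i = 1/f_obj - 1/d_o = 1/0.3 - 1/0.31 = 0.10753 cm^-1, so d_i = 9.300 cm.
m_obj = -d_i/d_o = -9.300/0.31 = -30.000.
Eyepiece angular magnification (image at near point): M_eye = 1 + D/f_e = 1 + 24/2.5 = 10.600.
Overall M = m_obj x M_eye = (-30.000)(10.600) = -318.00.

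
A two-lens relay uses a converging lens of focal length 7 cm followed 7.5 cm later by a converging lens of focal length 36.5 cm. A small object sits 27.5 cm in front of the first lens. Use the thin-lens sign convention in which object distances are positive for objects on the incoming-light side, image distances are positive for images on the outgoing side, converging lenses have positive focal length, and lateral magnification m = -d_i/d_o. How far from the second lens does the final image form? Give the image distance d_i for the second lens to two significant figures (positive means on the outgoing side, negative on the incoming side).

1.8 cm

Lens 1: 1/d_i1 = 1/f_1 - 1/d_o1 = 1/7 - 1/27.5 = 0.10649 cm^-1, so d_i1 = 9.390 cm.
This image would form 9.390 cm past lens 1, i.e. 1.890 cm beyond lens 2, so it is a virtual object for lens 2: d_o2 = 7.5 - 9.390 = -1.890 cm.
Lens 2: 1/d_i2 = 1/f_2 - 1/d_o2 = 1/36.5 - 1/(-1.890) = 0.55643 cm^-1, so d_i2 = 1.797 cm.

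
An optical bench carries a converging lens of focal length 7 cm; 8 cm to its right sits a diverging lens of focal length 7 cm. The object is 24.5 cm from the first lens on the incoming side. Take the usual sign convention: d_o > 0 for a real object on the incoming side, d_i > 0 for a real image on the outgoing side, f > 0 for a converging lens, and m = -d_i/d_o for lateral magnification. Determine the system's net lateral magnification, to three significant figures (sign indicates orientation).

Lens 1: 1/d_i1 = 1/f_1 - 1/d_o1 = 1/7 - 1/24.5 = 0.10204 cm^-1, so d_i1 = 9.800 cm.
m_1 = -(9.800)/24.5 = -0.4000.
This image would form 9.800 cm past lens 1, i.e. 1.800 cm beyond lens 2, so it is a virtual object for lens 2: d_o2 = 8 - 9.800 = -1.800 cm.
Lens 2: 1/d_i2 = 1/f_2 - 1/d_o2 = 1/(-7) - 1/(-1.800) = 0.41270 cm^-1, so d_i2 = 2.423 cm.
m_2 = -(2.423)/(-1.800) = 1.3462.
Total m = m_1 x m_2 = (-0.4000)(1.3462) = -0.5385.

-0.538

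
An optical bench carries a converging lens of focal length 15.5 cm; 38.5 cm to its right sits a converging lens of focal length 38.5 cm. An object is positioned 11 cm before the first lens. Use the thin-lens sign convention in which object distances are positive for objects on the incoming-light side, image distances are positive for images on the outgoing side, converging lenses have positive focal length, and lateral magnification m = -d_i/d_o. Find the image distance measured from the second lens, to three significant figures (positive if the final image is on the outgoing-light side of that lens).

77.6 cm

First lens: d_i1 = 1/(1/15.5 - 1/11) = -37.889 cm.
With d_i1 < 0 the first image is virtual and lies on the object side; the object distance for lens 2 is d_o2 = 38.5 - (-37.889) = 76.389 cm.
Second lens: d_i2 = 1/(1/38.5 - 1/(76.389)) = 77.621 cm.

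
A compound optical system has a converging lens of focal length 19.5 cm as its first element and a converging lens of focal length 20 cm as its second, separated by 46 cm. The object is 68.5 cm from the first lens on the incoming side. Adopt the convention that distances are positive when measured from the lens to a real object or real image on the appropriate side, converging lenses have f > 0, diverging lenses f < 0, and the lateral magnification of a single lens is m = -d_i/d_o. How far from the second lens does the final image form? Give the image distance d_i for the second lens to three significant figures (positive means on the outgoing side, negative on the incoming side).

First lens: d_i1 = 1/(1/19.5 - 1/68.5) = 27.260 cm.
The intermediate image is 27.260 cm to the right of lens 1, so d_o2 = L - d_i1 = 46 - 27.260 = 18.740 cm.
Second lens: d_i2 = 1/(1/20 - 1/(18.740)) = -297.409 cm.

-297 cm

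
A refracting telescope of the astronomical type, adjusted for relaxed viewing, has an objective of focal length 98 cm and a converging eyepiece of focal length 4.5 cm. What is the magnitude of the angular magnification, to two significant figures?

|M| = f_obj/|f_eye| = 98/4.5 = 21.778.

22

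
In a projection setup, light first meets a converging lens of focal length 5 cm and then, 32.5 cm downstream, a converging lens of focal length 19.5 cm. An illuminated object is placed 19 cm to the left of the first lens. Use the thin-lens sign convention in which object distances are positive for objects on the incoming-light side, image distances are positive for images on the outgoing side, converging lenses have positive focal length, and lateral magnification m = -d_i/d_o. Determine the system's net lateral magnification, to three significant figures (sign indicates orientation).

1.12

First lens: d_i1 = 1/(1/5 - 1/19) = 6.786 cm.
m_1 = -(6.786)/19 = -0.3571.
Object distance for lens 2: d_o2 = 32.5 - 6.786 = 25.714 cm.
Second lens: d_i2 = 1/(1/19.5 - 1/(25.714)) = 80.690 cm.
m_2 = -(80.690)/(25.714) = -3.1379.
Total m = m_1 x m_2 = (-0.3571)(-3.1379) = 1.1207.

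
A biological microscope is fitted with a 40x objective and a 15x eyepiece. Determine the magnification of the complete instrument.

The overall magnification of a compound microscope is the product of the objective and eyepiece magnifications:
M = M_obj x M_eye = 40 x 15 = 600.

600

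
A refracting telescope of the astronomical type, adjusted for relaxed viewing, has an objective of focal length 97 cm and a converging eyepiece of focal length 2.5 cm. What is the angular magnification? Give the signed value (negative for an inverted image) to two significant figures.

-39

M = -f_obj/f_eye = -97/(2.5) = -38.800.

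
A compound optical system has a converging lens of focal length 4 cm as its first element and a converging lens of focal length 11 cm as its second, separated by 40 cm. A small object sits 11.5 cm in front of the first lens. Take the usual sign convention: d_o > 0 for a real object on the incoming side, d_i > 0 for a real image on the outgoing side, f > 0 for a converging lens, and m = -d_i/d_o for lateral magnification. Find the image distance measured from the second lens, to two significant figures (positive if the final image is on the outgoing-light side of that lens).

Applying the thin-lens equation to the first lens, 1/4 = 1/11.5 + 1/d_i1, which gives d_i1 = 6.133 cm.
That image sits 33.867 cm in front of the second lens, so d_o2 = 33.867 cm.
Applying the thin-lens equation again with f_2 = 11 cm and d_o2 = 33.867 cm gives d_i2 = 16.292 cm.

16 cm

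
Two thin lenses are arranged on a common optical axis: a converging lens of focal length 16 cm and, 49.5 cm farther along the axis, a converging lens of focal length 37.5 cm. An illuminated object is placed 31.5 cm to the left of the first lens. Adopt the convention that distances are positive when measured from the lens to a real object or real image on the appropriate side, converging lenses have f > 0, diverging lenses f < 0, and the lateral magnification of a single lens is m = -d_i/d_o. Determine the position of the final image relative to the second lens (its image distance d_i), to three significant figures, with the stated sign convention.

-31.0 cm

First lens: d_i1 = 1/(1/16 - 1/31.5) = 32.516 cm.
That image sits 16.984 cm in front of the second lens, so d_o2 = 16.984 cm.
Second lens: d_i2 = 1/(1/37.5 - 1/(16.984)) = -31.044 cm.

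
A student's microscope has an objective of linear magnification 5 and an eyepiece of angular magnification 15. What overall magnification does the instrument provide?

75

The overall magnification of a compound microscope is the product of the objective and eyepiece magnifications:
M = M_obj x M_eye = 5 x 15 = 75.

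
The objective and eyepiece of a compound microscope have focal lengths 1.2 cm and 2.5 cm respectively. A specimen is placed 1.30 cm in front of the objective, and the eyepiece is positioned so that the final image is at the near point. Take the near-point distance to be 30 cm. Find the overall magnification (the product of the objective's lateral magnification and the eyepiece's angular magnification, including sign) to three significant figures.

Objective: 1/d_i = 1/f_obj - 1/d_o = 1/1.2 - 1/1.30 = 0.06410 cm^-1, so d_i = 15.600 cm.
m_obj = -d_i/d_o = -15.600/1.30 = -12.000.
Eyepiece angular magnification (image at near point): M_eye = 1 + D/f_e = 1 + 30/2.5 = 13.000.
Overall M = m_obj x M_eye = (-12.000)(13.000) = -156.00.

-156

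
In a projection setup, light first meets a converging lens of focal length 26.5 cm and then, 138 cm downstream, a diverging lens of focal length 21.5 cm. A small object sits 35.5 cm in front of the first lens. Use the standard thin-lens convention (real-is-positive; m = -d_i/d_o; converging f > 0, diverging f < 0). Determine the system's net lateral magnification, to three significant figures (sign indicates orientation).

-1.15

First lens: d_i1 = 1/(1/26.5 - 1/35.5) = 104.528 cm.
m_1 = -(104.528)/35.5 = -2.9444.
That image sits 33.472 cm in front of the second lens, so d_o2 = 33.472 cm.
Second lens: d_i2 = 1/(1/(-21.5) - 1/(33.472)) = -13.091 cm.
m_2 = -(-13.091)/(33.472) = 0.3911.
The system's lateral magnification is m_1 m_2 = (-2.9444)(0.3911) = -1.1516.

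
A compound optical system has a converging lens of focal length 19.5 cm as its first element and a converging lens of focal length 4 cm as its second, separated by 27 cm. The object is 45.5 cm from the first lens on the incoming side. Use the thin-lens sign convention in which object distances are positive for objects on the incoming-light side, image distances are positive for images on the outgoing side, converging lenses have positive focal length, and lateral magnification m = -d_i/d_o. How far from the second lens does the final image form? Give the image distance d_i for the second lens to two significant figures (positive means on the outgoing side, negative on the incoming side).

2.6 cm

Lens 1: 1/d_i1 = 1/f_1 - 1/d_o1 = 1/19.5 - 1/45.5 = 0.02930 cm^-1, so d_i1 = 34.125 cm.
This image would form 34.125 cm past lens 1, i.e. 7.125 cm beyond lens 2, so it is a virtual object for lens 2: d_o2 = 27 - 34.125 = -7.125 cm.
Lens 2: 1/d_i2 = 1/f_2 - 1/d_o2 = 1/4 - 1/(-7.125) = 0.39035 cm^-1, so d_i2 = 2.562 cm.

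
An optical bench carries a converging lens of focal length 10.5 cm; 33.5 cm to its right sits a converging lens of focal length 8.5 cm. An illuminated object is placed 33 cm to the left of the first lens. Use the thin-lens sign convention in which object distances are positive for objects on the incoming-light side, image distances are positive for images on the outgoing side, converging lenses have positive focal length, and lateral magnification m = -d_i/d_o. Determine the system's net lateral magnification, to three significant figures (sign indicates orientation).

Applying the thin-lens equation to the first lens, 1/10.5 = 1/33 + 1/d_i1, which gives d_i1 = 15.400 cm.
Its lateral magnification is m_1 = -d_i1/d_o1 = -(15.400)/33 = -0.4667.
That image sits 18.100 cm in front of the second lens, so d_o2 = 18.100 cm.
Applying the thin-lens equation again with f_2 = 8.5 cm and d_o2 = 18.100 cm gives d_i2 = 16.026 cm.
m_2 = -(16.026)/(18.100) = -0.8854.
Overall magnification: m = m_1 m_2 = 0.4132.

0.413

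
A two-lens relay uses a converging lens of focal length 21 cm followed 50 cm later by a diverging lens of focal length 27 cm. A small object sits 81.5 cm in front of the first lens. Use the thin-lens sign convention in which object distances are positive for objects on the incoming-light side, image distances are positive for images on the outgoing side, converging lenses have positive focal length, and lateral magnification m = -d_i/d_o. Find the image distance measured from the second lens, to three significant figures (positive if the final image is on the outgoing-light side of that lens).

Applying the thin-lens equation to the first lens, 1/21 = 1/81.5 + 1/d_i1, which gives d_i1 = 28.289 cm.
That image sits 21.711 cm in front of the second lens, so d_o2 = 21.711 cm.
Applying the thin-lens equation again with f_2 = -27 cm and d_o2 = 21.711 cm gives d_i2 = -12.034 cm.

-12.0 cm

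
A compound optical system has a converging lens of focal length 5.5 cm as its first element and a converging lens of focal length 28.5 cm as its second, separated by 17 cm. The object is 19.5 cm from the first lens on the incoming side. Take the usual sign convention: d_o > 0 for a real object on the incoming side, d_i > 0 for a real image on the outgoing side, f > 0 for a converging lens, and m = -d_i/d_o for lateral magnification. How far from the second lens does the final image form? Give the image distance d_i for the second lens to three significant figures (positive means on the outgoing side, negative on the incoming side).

-13.9 cm

Applying the thin-lens equation to the first lens, 1/5.5 = 1/19.5 + 1/d_i1, which gives d_i1 = 7.661 cm.
That image sits 9.339 cm in front of the second lens, so d_o2 = 9.339 cm.
Applying the thin-lens equation again with f_2 = 28.5 cm and d_o2 = 9.339 cm gives d_i2 = -13.891 cm.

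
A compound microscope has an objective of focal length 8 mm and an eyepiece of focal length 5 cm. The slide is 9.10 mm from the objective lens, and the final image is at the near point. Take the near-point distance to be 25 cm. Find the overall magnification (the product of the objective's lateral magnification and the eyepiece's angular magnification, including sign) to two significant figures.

-44

Convert to cm: f_obj = 8 mm = 0.8 cm; d_o = 9.10 mm = 0.91 cm.
Objective: 1/d_i = 1/f_obj - 1/d_o = 1/0.8 - 1/0.91 = 0.15110 cm^-1, so d_i = 6.618 cm.
m_obj = -d_i/d_o = -6.618/0.91 = -7.273.
Eyepiece angular magnification (image at near point): M_eye = 1 + D/f_e = 1 + 25/5 = 6.000.
Overall M = m_obj x M_eye = (-7.273)(6.000) = -43.64.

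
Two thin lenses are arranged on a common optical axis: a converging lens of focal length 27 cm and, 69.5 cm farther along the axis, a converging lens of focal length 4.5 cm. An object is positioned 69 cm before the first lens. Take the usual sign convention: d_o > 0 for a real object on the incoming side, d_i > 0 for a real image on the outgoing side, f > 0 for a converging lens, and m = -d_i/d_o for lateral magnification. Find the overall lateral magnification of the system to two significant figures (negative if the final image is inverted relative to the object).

First lens: d_i1 = 1/(1/27 - 1/69) = 44.357 cm.
m_1 = -(44.357)/69 = -0.6429.
That image sits 25.143 cm in front of the second lens, so d_o2 = 25.143 cm.
Second lens: d_i2 = 1/(1/4.5 - 1/(25.143)) = 5.481 cm.
m_2 = -(5.481)/(25.143) = -0.2180.
The system's lateral magnification is m_1 m_2 = (-0.6429)(-0.2180) = 0.1401.

0.14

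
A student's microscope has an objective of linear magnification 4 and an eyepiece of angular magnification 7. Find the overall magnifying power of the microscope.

28

The overall magnification of a compound microscope is the product of the objective and eyepiece magnifications:
M = M_obj x M_eye = 4 x 7 = 28.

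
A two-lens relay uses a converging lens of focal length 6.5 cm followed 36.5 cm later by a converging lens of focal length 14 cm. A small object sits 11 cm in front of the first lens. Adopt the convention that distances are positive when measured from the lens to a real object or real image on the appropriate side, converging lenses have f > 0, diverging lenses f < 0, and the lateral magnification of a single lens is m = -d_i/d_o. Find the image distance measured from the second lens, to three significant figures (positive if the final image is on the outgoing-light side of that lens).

43.6 cm

Applying the thin-lens equation to the first lens, 1/6.5 = 1/11 + 1/d_i1, which gives d_i1 = 15.889 cm.
That image sits 20.611 cm in front of the second lens, so d_o2 = 20.611 cm.
Applying the thin-lens equation again with f_2 = 14 cm and d_o2 = 20.611 cm gives d_i2 = 43.647 cm.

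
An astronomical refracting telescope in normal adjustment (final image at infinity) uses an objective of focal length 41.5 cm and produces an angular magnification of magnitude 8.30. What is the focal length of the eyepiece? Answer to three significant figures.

|M| = f_obj/f_eye, so f_eye = f_obj/|M| = 41.5/8.3 = 5.000 cm.

5.00 cm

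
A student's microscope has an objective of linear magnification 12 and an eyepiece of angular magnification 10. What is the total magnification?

The overall magnification of a compound microscope is the product of the objective and eyepiece magnifications:
M = M_obj x M_eye = 12 x 10 = 120.

120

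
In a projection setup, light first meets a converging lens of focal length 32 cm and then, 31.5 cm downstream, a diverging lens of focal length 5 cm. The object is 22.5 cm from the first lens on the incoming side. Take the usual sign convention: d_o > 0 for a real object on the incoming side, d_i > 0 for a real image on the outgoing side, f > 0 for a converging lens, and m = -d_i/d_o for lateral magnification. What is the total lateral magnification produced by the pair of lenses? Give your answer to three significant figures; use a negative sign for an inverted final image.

0.150

Lens 1: 1/d_i1 = 1/f_1 - 1/d_o1 = 1/32 - 1/22.5 = -0.01319 cm^-1, so d_i1 = -75.789 cm.
m_1 = -(-75.789)/22.5 = 3.3684.
The intermediate image is virtual, 75.789 cm to the left of lens 1, so d_o2 = L - d_i1 = 31.5 - (-75.789) = 107.289 cm.
Lens 2: 1/d_i2 = 1/f_2 - 1/d_o2 = 1/(-5) - 1/(107.289) = -0.20932 cm^-1, so d_i2 = -4.777 cm.
m_2 = -(-4.777)/(107.289) = 0.0445.
Total m = m_1 x m_2 = (3.3684)(0.0445) = 0.1500.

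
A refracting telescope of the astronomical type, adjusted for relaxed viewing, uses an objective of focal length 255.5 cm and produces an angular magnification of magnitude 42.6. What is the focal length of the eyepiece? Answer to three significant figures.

|M| = f_obj/f_eye, so f_eye = f_obj/|M| = 255.5/42.6 = 5.998 cm.

6.00 cm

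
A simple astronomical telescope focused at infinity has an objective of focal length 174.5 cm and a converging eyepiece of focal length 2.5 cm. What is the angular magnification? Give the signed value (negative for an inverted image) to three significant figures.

-69.8

M = -f_obj/f_eye = -174.5/(2.5) = -69.800.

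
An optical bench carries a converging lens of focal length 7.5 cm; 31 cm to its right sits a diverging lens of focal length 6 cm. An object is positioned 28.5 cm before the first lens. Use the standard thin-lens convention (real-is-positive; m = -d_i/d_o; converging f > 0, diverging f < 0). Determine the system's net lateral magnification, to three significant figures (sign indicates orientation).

-0.0799

Applying the thin-lens equation to the first lens, 1/7.5 = 1/28.5 + 1/d_i1, which gives d_i1 = 10.179 cm.
Its lateral magnification is m_1 = -d_i1/d_o1 = -(10.179)/28.5 = -0.3571.
The intermediate image is 10.179 cm to the right of lens 1, so d_o2 = L - d_i1 = 31 - 10.179 = 20.821 cm.
Applying the thin-lens equation again with f_2 = -6 cm and d_o2 = 20.821 cm gives d_i2 = -4.658 cm.
m_2 = -(-4.658)/(20.821) = 0.2237.
Total m = m_1 x m_2 = (-0.3571)(0.2237) = -0.0799.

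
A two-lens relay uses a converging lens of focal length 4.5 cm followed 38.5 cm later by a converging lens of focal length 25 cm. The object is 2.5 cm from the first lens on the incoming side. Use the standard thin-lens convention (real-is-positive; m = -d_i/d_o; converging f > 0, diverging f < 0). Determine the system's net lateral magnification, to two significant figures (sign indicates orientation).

-2.9

First lens: d_i1 = 1/(1/4.5 - 1/2.5) = -5.625 cm.
m_1 = -(-5.625)/2.5 = 2.2500.
With d_i1 < 0 the first image is virtual and lies on the object side; the object distance for lens 2 is d_o2 = 38.5 - (-5.625) = 44.125 cm.
Second lens: d_i2 = 1/(1/25 - 1/(44.125)) = 57.680 cm.
m_2 = -(57.680)/(44.125) = -1.3072.
Overall magnification: m = m_1 m_2 = -2.9412.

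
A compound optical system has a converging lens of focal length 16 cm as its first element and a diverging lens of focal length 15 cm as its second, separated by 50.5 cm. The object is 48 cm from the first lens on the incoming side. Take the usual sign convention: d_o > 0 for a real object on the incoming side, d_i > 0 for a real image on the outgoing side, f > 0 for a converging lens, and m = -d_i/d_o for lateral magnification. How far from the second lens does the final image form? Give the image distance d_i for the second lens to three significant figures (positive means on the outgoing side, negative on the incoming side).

Lens 1: 1/d_i1 = 1/f_1 - 1/d_o1 = 1/16 - 1/48 = 0.04167 cm^-1, so d_i1 = 24.000 cm.
That image sits 26.500 cm in front of the second lens, so d_o2 = 26.500 cm.
Lens 2: 1/d_i2 = 1/f_2 - 1/d_o2 = 1/(-15) - 1/(26.500) = -0.10440 cm^-1, so d_i2 = -9.578 cm.

-9.58 cm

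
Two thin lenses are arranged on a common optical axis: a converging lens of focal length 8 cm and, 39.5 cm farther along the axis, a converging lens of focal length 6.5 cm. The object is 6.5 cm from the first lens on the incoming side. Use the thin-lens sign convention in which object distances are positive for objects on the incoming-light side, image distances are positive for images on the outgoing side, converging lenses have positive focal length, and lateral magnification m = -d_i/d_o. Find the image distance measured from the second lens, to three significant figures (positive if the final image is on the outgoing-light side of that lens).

7.12 cm

First lens: d_i1 = 1/(1/8 - 1/6.5) = -34.667 cm.
The intermediate image is virtual, 34.667 cm to the left of lens 1, so d_o2 = L - d_i1 = 39.5 - (-34.667) = 74.167 cm.
Second lens: d_i2 = 1/(1/6.5 - 1/(74.167)) = 7.124 cm.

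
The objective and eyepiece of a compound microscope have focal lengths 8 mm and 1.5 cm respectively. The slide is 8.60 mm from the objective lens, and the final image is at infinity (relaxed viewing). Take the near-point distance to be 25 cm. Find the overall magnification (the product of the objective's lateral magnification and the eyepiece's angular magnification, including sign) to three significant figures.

Convert to cm: f_obj = 8 mm = 0.8 cm; d_o = 8.60 mm = 0.86 cm.
Objective: 1/d_i = 1/f_obj - 1/d_o = 1/0.8 - 1/0.86 = 0.08721 cm^-1, so d_i = 11.467 cm.
m_obj = -d_i/d_o = -11.467/0.86 = -13.333.
Eyepiece angular magnification (image at infinity): M_eye = D/f_e = 25/1.5 = 16.667.
Overall M = m_obj x M_eye = (-13.333)(16.667) = -222.22.

-222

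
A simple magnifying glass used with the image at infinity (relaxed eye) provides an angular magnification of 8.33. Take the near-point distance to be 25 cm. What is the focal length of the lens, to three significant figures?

For the image at infinity, M = D/f.
f = D/M = 25/8.33 = 3.001 cm.

3.00 cm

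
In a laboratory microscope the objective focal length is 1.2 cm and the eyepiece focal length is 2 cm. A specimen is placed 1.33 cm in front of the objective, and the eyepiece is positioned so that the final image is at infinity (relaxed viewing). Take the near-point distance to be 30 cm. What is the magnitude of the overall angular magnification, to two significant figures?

140

Objective: 1/d_i = 1/f_obj - 1/d_o = 1/1.2 - 1/1.33 = 0.08145 cm^-1, so d_i = 12.277 cm.
m_obj = -d_i/d_o = -12.277/1.33 = -9.231.
Eyepiece angular magnification (image at infinity): M_eye = D/f_e = 30/2 = 15.000.
Overall M = m_obj x M_eye = (-9.231)(15.000) = -138.46.
|M| = 138.46.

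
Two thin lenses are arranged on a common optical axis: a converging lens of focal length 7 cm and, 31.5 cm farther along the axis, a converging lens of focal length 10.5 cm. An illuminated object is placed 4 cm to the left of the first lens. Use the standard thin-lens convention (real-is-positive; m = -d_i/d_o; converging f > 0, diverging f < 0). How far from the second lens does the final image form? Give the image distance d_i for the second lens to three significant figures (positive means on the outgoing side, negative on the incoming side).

14.1 cm

First lens: d_i1 = 1/(1/7 - 1/4) = -9.333 cm.
With d_i1 < 0 the first image is virtual and lies on the object side; the object distance for lens 2 is d_o2 = 31.5 - (-9.333) = 40.833 cm.
Second lens: d_i2 = 1/(1/10.5 - 1/(40.833)) = 14.135 cm.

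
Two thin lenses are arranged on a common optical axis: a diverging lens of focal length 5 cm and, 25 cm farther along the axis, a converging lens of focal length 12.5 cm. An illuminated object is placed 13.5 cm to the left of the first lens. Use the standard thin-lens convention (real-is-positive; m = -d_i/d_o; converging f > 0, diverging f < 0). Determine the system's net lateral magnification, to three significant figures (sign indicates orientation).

Lens 1: 1/d_i1 = 1/f_1 - 1/d_o1 = 1/(-5) - 1/13.5 = -0.27407 cm^-1, so d_i1 = -3.649 cm.
m_1 = -(-3.649)/13.5 = 0.2703.
With d_i1 < 0 the first image is virtual and lies on the object side; the object distance for lens 2 is d_o2 = 25 - (-3.649) = 28.649 cm.
Lens 2: 1/d_i2 = 1/f_2 - 1/d_o2 = 1/12.5 - 1/(28.649) = 0.04509 cm^-1, so d_i2 = 22.176 cm.
m_2 = -(22.176)/(28.649) = -0.7741.
Overall magnification: m = m_1 m_2 = -0.2092.

-0.209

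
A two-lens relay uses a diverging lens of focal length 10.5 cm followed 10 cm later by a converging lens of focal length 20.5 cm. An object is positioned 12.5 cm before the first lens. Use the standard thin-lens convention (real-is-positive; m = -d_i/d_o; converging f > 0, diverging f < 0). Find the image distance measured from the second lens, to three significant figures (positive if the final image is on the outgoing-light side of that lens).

-67.2 cm

Lens 1: 1/d_i1 = 1/f_1 - 1/d_o1 = 1/(-10.5) - 1/12.5 = -0.17524 cm^-1, so d_i1 = -5.707 cm.
The intermediate image is virtual, 5.707 cm to the left of lens 1, so d_o2 = L - d_i1 = 10 - (-5.707) = 15.707 cm.
Lens 2: 1/d_i2 = 1/f_2 - 1/d_o2 = 1/20.5 - 1/(15.707) = -0.01489 cm^-1, so d_i2 = -67.171 cm.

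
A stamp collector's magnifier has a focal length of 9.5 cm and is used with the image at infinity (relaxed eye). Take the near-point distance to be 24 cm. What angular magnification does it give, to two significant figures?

2.5

M = D/f = 24/9.5 = 2.526.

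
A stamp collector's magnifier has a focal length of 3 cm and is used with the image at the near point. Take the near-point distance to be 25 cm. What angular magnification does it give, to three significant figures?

M = 1 + D/f = 1 + 25/3 = 9.333.

9.33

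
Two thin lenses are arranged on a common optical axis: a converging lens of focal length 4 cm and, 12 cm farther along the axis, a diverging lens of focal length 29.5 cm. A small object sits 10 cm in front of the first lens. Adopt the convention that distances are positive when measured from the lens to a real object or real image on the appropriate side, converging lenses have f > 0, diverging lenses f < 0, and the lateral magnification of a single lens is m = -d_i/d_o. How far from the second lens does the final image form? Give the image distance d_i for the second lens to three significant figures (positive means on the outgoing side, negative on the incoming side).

-4.52 cm

Lens 1: 1/d_i1 = 1/f_1 - 1/d_o1 = 1/4 - 1/10 = 0.15000 cm^-1, so d_i1 = 6.667 cm.
The intermediate image is 6.667 cm to the right of lens 1, so d_o2 = L - d_i1 = 12 - 6.667 = 5.333 cm.
Lens 2: 1/d_i2 = 1/f_2 - 1/d_o2 = 1/(-29.5) - 1/(5.333) = -0.22140 cm^-1, so d_i2 = -4.517 cm.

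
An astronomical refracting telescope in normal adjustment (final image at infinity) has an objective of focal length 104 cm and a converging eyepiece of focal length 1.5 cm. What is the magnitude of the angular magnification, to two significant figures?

69

|M| = f_obj/|f_eye| = 104/1.5 = 69.333.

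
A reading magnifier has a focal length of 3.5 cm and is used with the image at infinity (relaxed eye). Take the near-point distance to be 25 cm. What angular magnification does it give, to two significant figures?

7.1

M = D/f = 25/3.5 = 7.143.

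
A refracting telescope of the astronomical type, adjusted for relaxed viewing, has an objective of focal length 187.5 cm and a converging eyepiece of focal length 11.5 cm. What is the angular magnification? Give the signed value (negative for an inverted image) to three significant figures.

M = -f_obj/f_eye = -187.5/(11.5) = -16.304.

-16.3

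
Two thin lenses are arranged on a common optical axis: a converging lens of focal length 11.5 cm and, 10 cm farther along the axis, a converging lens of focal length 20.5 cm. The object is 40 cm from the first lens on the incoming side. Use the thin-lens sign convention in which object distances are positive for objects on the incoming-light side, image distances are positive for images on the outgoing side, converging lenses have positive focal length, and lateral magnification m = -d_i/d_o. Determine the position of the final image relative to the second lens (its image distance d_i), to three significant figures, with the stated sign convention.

4.73 cm

First lens: d_i1 = 1/(1/11.5 - 1/40) = 16.140 cm.
This image would form 16.140 cm past lens 1, i.e. 6.140 cm beyond lens 2, so it is a virtual object for lens 2: d_o2 = 10 - 16.140 = -6.140 cm.
Second lens: d_i2 = 1/(1/20.5 - 1/(-6.140)) = 4.725 cm.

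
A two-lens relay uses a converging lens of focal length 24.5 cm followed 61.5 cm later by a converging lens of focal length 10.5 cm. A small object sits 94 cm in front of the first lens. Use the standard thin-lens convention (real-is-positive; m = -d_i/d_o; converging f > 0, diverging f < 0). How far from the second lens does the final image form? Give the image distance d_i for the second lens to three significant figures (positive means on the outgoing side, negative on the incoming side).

First lens: d_i1 = 1/(1/24.5 - 1/94) = 33.137 cm.
Object distance for lens 2: d_o2 = 61.5 - 33.137 = 28.363 cm.
Second lens: d_i2 = 1/(1/10.5 - 1/(28.363)) = 16.672 cm.

16.7 cm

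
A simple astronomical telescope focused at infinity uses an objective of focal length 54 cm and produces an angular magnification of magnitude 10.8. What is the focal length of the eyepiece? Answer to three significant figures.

|M| = f_obj/f_eye, so f_eye = f_obj/|M| = 54/10.8 = 5.000 cm.

5.00 cm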